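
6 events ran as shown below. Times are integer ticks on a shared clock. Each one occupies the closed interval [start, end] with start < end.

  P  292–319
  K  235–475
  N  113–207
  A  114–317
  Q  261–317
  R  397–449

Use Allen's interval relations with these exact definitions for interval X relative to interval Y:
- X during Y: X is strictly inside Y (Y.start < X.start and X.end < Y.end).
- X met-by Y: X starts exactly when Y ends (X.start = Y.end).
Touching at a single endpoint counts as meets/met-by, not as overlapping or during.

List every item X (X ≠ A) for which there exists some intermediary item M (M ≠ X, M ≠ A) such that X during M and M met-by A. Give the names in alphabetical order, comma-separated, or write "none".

none

Target A = [114, 317].
Intermediaries M with M met-by A: none.
Union: none.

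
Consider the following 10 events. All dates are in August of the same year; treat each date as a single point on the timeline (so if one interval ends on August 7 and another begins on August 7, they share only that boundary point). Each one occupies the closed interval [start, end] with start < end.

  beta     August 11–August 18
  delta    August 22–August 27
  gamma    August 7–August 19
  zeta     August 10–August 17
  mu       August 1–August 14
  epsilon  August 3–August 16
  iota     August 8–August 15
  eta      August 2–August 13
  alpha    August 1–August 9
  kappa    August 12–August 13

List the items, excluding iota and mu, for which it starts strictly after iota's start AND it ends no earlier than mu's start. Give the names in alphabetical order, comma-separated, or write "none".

beta, delta, kappa, zeta

Conditions: its start is strictly after iota's start (X.start > August 8) AND its end is no earlier than mu's start (X.end >= August 1).
alpha: start August 1 > August 8? ✗; end August 9 >= August 1? ✓ → no.
beta: start August 11 > August 8? ✓; end August 18 >= August 1? ✓ → yes.
delta: start August 22 > August 8? ✓; end August 27 >= August 1? ✓ → yes.
epsilon: start August 3 > August 8? ✗; end August 16 >= August 1? ✓ → no.
eta: start August 2 > August 8? ✗; end August 13 >= August 1? ✓ → no.
gamma: start August 7 > August 8? ✗; end August 19 >= August 1? ✓ → no.
kappa: start August 12 > August 8? ✓; end August 13 >= August 1? ✓ → yes.
zeta: start August 10 > August 8? ✓; end August 17 >= August 1? ✓ → yes.
Result: beta, delta, kappa, zeta.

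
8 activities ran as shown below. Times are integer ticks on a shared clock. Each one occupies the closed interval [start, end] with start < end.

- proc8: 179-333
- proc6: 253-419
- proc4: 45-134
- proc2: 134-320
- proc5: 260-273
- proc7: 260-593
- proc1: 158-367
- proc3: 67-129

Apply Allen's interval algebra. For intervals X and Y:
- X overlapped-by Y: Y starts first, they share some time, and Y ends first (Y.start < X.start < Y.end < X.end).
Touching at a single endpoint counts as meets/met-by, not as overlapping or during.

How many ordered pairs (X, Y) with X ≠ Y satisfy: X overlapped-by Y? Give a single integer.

9

Checking all 56 ordered pairs for relation 'overlapped-by'; matching pairs in alphabetical order:
(proc1, proc2): proc1 overlapped-by proc2 ✓
(proc6, proc1): proc6 overlapped-by proc1 ✓
(proc6, proc2): proc6 overlapped-by proc2 ✓
(proc6, proc8): proc6 overlapped-by proc8 ✓
(proc7, proc1): proc7 overlapped-by proc1 ✓
(proc7, proc2): proc7 overlapped-by proc2 ✓
(proc7, proc6): proc7 overlapped-by proc6 ✓
(proc7, proc8): proc7 overlapped-by proc8 ✓
(proc8, proc2): proc8 overlapped-by proc2 ✓
Count: 9.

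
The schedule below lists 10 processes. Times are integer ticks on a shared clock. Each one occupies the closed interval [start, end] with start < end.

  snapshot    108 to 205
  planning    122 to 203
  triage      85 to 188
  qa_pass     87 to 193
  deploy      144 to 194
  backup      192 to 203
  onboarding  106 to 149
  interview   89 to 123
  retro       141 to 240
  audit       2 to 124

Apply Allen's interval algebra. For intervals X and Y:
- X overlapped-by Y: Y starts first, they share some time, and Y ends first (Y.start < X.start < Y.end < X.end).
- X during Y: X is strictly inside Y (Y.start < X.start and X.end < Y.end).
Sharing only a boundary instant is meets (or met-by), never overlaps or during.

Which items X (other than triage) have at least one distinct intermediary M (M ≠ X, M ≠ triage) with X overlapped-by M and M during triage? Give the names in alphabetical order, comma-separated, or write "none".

Target triage = [85, 188].
Intermediaries M with M during triage: interview, onboarding.
Via interview — items with X overlapped-by interview: onboarding, planning, snapshot.
Via onboarding — items with X overlapped-by onboarding: deploy, planning, retro, snapshot.
Union: deploy, onboarding, planning, retro, snapshot.

deploy, onboarding, planning, retro, snapshot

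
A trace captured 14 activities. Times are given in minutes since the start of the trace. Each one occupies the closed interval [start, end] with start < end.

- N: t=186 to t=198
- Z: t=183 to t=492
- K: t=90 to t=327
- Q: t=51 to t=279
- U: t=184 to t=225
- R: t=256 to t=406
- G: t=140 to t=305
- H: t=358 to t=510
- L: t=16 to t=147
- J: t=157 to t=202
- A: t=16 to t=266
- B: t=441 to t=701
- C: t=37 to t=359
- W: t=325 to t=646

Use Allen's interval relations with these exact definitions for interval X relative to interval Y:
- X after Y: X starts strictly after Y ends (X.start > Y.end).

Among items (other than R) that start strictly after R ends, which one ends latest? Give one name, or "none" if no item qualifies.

Target R = [t=256, t=406].
A [t=16, t=266] → overlaps → excluded.
B [t=441, t=701] → after → candidate.
C [t=37, t=359] → overlaps → excluded.
G [t=140, t=305] → overlaps → excluded.
H [t=358, t=510] → overlapped-by → excluded.
J [t=157, t=202] → before → excluded.
K [t=90, t=327] → overlaps → excluded.
L [t=16, t=147] → before → excluded.
N [t=186, t=198] → before → excluded.
Q [t=51, t=279] → overlaps → excluded.
U [t=184, t=225] → before → excluded.
W [t=325, t=646] → overlapped-by → excluded.
Z [t=183, t=492] → contains → excluded.
Among candidates, latest end is t=701 → B.

B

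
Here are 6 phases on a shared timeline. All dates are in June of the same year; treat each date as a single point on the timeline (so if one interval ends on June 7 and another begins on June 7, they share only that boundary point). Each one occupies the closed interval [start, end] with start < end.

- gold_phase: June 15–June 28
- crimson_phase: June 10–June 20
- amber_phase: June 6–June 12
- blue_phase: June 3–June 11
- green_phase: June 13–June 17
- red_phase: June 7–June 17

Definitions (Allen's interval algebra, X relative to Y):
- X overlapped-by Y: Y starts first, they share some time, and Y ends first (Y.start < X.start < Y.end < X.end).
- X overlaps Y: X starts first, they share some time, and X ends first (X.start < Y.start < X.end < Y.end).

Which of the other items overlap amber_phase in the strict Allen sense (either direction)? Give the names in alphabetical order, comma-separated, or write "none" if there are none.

Target amber_phase = [June 6, June 12].
blue_phase [June 3, June 11] → overlaps → yes.
crimson_phase [June 10, June 20] → overlapped-by → yes.
gold_phase [June 15, June 28] → after → no.
green_phase [June 13, June 17] → after → no.
red_phase [June 7, June 17] → overlapped-by → yes.
Result: blue_phase, crimson_phase, red_phase.

blue_phase, crimson_phase, red_phase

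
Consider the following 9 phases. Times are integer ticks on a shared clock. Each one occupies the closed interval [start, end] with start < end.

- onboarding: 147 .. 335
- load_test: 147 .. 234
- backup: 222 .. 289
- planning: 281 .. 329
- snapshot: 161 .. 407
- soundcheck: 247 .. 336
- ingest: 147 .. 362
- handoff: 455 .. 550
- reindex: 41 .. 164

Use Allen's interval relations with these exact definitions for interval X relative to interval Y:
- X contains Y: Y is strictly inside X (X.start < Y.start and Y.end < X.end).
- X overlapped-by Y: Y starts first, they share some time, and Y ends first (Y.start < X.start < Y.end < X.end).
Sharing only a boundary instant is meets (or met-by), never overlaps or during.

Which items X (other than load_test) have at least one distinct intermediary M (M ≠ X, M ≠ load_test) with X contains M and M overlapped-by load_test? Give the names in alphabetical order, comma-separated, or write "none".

ingest, onboarding, snapshot

Target load_test = [147, 234].
Intermediaries M with M overlapped-by load_test: backup, snapshot.
Via backup — items with X contains backup: ingest, onboarding, snapshot.
Via snapshot — items with X contains snapshot: none.
Union: ingest, onboarding, snapshot.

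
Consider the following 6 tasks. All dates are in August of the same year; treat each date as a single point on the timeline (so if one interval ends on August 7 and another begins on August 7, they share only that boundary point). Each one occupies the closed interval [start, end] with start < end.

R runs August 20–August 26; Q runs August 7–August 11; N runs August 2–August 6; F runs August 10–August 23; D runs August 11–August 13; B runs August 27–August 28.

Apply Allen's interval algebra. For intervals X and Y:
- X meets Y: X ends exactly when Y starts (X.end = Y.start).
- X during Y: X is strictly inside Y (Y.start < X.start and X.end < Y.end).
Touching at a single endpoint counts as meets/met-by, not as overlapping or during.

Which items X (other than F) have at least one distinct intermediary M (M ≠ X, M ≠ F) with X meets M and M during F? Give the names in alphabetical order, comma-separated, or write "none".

Target F = [August 10, August 23].
Intermediaries M with M during F: D.
Via D — items with X meets D: Q.
Union: Q.

Q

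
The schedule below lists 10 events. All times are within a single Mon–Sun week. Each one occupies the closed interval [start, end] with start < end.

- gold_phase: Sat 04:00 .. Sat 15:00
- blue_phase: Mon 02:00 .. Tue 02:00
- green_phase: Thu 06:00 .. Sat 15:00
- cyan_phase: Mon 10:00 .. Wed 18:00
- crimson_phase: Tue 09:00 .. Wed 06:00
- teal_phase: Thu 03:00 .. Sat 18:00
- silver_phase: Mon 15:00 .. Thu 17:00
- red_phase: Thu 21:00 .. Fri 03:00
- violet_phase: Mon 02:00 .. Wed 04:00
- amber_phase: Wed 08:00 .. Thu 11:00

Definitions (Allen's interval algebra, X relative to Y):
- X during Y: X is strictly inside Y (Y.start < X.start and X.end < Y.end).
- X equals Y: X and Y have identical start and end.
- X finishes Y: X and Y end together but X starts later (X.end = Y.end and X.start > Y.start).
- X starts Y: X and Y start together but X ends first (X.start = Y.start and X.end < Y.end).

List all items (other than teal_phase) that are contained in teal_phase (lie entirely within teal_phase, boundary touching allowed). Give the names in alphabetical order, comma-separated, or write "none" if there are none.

gold_phase, green_phase, red_phase

Target teal_phase = [Thu 03:00, Sat 18:00].
amber_phase [Wed 08:00, Thu 11:00] → overlaps → no.
blue_phase [Mon 02:00, Tue 02:00] → before → no.
crimson_phase [Tue 09:00, Wed 06:00] → before → no.
cyan_phase [Mon 10:00, Wed 18:00] → before → no.
gold_phase [Sat 04:00, Sat 15:00] → during → yes.
green_phase [Thu 06:00, Sat 15:00] → during → yes.
red_phase [Thu 21:00, Fri 03:00] → during → yes.
silver_phase [Mon 15:00, Thu 17:00] → overlaps → no.
violet_phase [Mon 02:00, Wed 04:00] → before → no.
Result: gold_phase, green_phase, red_phase.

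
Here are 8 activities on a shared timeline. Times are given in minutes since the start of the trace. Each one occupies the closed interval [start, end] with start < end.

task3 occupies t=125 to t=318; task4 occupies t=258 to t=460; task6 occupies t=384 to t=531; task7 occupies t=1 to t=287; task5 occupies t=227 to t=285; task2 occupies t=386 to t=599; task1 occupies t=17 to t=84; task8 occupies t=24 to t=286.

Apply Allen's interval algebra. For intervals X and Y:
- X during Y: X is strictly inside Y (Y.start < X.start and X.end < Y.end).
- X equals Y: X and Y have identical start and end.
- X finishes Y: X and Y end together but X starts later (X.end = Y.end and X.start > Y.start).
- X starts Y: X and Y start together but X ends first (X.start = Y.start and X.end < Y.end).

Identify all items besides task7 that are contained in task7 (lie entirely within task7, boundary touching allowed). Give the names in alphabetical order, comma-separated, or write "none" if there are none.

Target task7 = [t=1, t=287].
task1 [t=17, t=84] → during → yes.
task2 [t=386, t=599] → after → no.
task3 [t=125, t=318] → overlapped-by → no.
task4 [t=258, t=460] → overlapped-by → no.
task5 [t=227, t=285] → during → yes.
task6 [t=384, t=531] → after → no.
task8 [t=24, t=286] → during → yes.
Result: task1, task5, task8.

task1, task5, task8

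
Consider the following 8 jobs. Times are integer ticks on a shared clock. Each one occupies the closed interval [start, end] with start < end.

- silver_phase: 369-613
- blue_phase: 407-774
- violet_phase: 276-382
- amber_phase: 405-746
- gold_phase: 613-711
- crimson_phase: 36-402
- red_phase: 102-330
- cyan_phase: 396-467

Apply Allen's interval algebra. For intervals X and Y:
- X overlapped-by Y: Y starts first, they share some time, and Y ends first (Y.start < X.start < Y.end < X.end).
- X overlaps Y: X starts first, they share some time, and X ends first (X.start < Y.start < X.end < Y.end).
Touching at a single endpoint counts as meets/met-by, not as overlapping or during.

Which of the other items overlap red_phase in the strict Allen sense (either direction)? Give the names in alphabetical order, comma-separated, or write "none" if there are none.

Target red_phase = [102, 330].
amber_phase [405, 746] → after → no.
blue_phase [407, 774] → after → no.
crimson_phase [36, 402] → contains → no.
cyan_phase [396, 467] → after → no.
gold_phase [613, 711] → after → no.
silver_phase [369, 613] → after → no.
violet_phase [276, 382] → overlapped-by → yes.
Result: violet_phase.

violet_phase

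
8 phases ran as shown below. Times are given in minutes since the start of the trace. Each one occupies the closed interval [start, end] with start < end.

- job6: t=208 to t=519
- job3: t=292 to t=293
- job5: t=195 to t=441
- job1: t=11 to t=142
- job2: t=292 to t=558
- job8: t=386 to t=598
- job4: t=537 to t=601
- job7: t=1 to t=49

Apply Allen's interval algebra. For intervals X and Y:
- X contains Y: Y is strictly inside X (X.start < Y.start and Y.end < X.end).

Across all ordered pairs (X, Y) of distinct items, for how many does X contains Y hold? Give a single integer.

Checking all 56 ordered pairs for relation 'contains'; matching pairs in alphabetical order:
(job5, job3): job5 contains job3 ✓
(job6, job3): job6 contains job3 ✓
Count: 2.

2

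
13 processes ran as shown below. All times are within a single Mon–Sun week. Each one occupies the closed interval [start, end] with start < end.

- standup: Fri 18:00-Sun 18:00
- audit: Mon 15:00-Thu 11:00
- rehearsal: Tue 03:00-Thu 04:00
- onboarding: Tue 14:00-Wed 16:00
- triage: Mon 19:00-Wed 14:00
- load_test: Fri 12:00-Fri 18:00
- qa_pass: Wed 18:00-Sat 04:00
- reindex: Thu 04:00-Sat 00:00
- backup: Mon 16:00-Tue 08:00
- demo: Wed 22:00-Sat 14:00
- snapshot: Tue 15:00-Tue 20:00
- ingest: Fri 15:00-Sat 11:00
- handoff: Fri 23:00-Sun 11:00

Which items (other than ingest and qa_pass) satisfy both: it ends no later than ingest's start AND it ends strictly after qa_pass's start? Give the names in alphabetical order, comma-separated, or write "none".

audit, rehearsal

Conditions: its end is no later than ingest's start (X.end <= Fri 15:00) AND its end is strictly after qa_pass's start (X.end > Wed 18:00).
audit: end Thu 11:00 <= Fri 15:00? ✓; end Thu 11:00 > Wed 18:00? ✓ → yes.
backup: end Tue 08:00 <= Fri 15:00? ✓; end Tue 08:00 > Wed 18:00? ✗ → no.
demo: end Sat 14:00 <= Fri 15:00? ✗; end Sat 14:00 > Wed 18:00? ✓ → no.
handoff: end Sun 11:00 <= Fri 15:00? ✗; end Sun 11:00 > Wed 18:00? ✓ → no.
load_test: end Fri 18:00 <= Fri 15:00? ✗; end Fri 18:00 > Wed 18:00? ✓ → no.
onboarding: end Wed 16:00 <= Fri 15:00? ✓; end Wed 16:00 > Wed 18:00? ✗ → no.
rehearsal: end Thu 04:00 <= Fri 15:00? ✓; end Thu 04:00 > Wed 18:00? ✓ → yes.
reindex: end Sat 00:00 <= Fri 15:00? ✗; end Sat 00:00 > Wed 18:00? ✓ → no.
snapshot: end Tue 20:00 <= Fri 15:00? ✓; end Tue 20:00 > Wed 18:00? ✗ → no.
standup: end Sun 18:00 <= Fri 15:00? ✗; end Sun 18:00 > Wed 18:00? ✓ → no.
triage: end Wed 14:00 <= Fri 15:00? ✓; end Wed 14:00 > Wed 18:00? ✗ → no.
Result: audit, rehearsal.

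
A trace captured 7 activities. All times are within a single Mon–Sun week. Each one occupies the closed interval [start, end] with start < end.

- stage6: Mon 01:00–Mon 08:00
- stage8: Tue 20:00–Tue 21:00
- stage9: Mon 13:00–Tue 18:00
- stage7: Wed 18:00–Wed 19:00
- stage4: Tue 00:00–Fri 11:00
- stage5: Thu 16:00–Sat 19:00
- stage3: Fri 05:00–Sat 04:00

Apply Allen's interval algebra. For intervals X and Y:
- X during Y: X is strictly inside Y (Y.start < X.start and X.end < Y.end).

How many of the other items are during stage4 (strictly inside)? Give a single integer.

Target stage4 = [Tue 00:00, Fri 11:00].
stage3 [Fri 05:00, Sat 04:00] → overlapped-by → no.
stage5 [Thu 16:00, Sat 19:00] → overlapped-by → no.
stage6 [Mon 01:00, Mon 08:00] → before → no.
stage7 [Wed 18:00, Wed 19:00] → during → counts.
stage8 [Tue 20:00, Tue 21:00] → during → counts.
stage9 [Mon 13:00, Tue 18:00] → overlaps → no.
Total: 2.

2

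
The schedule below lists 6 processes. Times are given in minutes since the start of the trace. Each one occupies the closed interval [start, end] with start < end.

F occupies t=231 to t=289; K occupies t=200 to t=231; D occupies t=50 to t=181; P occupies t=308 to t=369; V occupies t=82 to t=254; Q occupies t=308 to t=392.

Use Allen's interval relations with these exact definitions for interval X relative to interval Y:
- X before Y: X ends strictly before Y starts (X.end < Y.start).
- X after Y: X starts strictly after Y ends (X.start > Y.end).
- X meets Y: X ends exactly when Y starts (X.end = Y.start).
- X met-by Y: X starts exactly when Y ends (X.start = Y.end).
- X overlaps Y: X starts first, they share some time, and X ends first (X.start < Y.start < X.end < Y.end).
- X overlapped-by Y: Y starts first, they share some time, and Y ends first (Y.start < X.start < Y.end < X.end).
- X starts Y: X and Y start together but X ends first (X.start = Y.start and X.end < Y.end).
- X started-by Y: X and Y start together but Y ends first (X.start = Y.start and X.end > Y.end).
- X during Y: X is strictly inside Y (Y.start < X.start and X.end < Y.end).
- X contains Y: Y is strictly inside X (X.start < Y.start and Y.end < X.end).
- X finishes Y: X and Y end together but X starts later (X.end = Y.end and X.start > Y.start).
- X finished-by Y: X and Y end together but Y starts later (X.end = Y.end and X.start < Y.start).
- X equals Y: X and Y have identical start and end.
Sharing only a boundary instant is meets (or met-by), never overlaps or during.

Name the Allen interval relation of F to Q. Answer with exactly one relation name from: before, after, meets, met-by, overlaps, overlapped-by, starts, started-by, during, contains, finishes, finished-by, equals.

before

F = [t=231, t=289]; Q = [t=308, t=392].
Compare endpoints: F.start < Q.start, F.start < Q.end, F.end < Q.start, F.end < Q.end.
That pattern is 'before'.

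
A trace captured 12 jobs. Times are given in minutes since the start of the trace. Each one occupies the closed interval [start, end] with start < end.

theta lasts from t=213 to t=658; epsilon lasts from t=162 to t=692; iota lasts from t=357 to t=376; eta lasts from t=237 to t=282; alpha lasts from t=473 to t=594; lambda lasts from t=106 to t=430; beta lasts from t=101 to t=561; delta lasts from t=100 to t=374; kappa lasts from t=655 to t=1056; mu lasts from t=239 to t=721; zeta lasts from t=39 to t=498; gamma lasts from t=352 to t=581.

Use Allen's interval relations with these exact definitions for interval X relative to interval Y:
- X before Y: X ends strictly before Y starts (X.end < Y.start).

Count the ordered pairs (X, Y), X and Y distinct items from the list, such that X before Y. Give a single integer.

Checking all 132 ordered pairs for relation 'before'; matching pairs in alphabetical order:
(alpha, kappa): alpha before kappa ✓
(beta, kappa): beta before kappa ✓
(delta, alpha): delta before alpha ✓
(delta, kappa): delta before kappa ✓
(eta, alpha): eta before alpha ✓
(eta, gamma): eta before gamma ✓
(eta, iota): eta before iota ✓
(eta, kappa): eta before kappa ✓
(gamma, kappa): gamma before kappa ✓
(iota, alpha): iota before alpha ✓
(iota, kappa): iota before kappa ✓
(lambda, alpha): lambda before alpha ✓
(lambda, kappa): lambda before kappa ✓
(zeta, kappa): zeta before kappa ✓
Count: 14.

14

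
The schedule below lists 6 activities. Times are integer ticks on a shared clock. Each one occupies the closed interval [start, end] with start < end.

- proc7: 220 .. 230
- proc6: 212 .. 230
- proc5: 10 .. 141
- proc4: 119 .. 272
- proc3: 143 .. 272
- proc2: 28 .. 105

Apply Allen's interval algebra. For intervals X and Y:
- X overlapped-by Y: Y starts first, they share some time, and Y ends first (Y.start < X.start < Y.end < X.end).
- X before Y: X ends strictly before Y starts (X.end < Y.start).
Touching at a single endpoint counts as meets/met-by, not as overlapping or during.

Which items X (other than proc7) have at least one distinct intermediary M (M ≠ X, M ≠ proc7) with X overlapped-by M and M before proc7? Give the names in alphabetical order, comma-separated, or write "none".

Target proc7 = [220, 230].
Intermediaries M with M before proc7: proc2, proc5.
Via proc2 — items with X overlapped-by proc2: none.
Via proc5 — items with X overlapped-by proc5: proc4.
Union: proc4.

proc4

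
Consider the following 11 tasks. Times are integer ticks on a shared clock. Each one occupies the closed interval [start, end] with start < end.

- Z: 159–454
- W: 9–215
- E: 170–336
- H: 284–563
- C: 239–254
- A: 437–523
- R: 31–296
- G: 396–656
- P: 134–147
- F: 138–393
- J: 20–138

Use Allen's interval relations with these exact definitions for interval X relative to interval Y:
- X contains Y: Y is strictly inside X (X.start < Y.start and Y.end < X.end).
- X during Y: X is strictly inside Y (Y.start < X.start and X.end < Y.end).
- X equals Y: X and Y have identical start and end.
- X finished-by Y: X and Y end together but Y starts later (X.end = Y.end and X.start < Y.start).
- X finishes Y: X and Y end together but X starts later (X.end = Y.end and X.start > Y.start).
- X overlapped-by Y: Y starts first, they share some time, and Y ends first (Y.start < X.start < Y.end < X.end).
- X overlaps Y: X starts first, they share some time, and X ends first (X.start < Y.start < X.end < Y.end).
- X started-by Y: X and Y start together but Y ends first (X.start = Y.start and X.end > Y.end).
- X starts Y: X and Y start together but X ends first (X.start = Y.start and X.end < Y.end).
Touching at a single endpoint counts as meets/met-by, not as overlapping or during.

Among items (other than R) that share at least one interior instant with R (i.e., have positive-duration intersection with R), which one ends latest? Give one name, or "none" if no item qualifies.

H

Target R = [31, 296].
A [437, 523] → after → excluded.
C [239, 254] → during → candidate.
E [170, 336] → overlapped-by → candidate.
F [138, 393] → overlapped-by → candidate.
G [396, 656] → after → excluded.
H [284, 563] → overlapped-by → candidate.
J [20, 138] → overlaps → candidate.
P [134, 147] → during → candidate.
W [9, 215] → overlaps → candidate.
Z [159, 454] → overlapped-by → candidate.
Among candidates, latest end is 563 → H.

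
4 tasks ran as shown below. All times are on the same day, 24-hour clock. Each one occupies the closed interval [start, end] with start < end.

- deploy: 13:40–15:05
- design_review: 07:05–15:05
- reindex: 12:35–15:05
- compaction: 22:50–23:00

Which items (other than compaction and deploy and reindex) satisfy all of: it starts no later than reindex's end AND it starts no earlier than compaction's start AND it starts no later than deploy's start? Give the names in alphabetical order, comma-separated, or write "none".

none

Conditions: its start is no later than reindex's end (X.start <= 15:05) AND its start is no earlier than compaction's start (X.start >= 22:50) AND its start is no later than deploy's start (X.start <= 13:40).
design_review: start 07:05 <= 15:05? ✓; start 07:05 >= 22:50? ✗; start 07:05 <= 13:40? ✓ → no.
Result: none.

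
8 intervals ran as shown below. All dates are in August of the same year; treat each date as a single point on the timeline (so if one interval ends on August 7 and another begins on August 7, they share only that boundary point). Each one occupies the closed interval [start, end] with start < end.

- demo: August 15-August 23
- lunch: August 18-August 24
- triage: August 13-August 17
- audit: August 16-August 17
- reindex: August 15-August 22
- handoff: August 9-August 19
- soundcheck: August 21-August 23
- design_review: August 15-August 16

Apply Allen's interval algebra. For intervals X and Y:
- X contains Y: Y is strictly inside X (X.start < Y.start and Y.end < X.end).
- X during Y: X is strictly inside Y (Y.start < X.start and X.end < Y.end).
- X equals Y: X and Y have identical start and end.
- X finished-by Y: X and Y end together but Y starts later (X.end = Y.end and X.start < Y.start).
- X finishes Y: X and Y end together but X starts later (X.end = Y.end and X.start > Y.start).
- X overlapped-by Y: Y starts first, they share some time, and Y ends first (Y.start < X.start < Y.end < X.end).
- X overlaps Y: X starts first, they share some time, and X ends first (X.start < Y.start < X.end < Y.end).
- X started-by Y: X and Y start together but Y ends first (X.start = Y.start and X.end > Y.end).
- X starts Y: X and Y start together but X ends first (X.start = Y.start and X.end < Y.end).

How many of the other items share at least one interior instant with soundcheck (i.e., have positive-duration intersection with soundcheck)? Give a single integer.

3

Target soundcheck = [August 21, August 23].
audit [August 16, August 17] → before → no.
demo [August 15, August 23] → finished-by → counts.
design_review [August 15, August 16] → before → no.
handoff [August 9, August 19] → before → no.
lunch [August 18, August 24] → contains → counts.
reindex [August 15, August 22] → overlaps → counts.
triage [August 13, August 17] → before → no.
Total: 3.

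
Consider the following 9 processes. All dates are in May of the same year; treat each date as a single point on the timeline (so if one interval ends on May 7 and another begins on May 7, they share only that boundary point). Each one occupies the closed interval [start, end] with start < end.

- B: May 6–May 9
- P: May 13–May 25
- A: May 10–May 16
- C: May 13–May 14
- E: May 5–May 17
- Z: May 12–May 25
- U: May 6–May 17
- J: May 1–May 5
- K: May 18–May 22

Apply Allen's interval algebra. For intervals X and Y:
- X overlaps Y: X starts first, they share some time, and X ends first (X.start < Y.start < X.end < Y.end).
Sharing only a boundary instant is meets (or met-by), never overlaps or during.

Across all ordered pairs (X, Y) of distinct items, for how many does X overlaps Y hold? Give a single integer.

Checking all 72 ordered pairs for relation 'overlaps'; matching pairs in alphabetical order:
(A, P): A overlaps P ✓
(A, Z): A overlaps Z ✓
(E, P): E overlaps P ✓
(E, Z): E overlaps Z ✓
(U, P): U overlaps P ✓
(U, Z): U overlaps Z ✓
Count: 6.

6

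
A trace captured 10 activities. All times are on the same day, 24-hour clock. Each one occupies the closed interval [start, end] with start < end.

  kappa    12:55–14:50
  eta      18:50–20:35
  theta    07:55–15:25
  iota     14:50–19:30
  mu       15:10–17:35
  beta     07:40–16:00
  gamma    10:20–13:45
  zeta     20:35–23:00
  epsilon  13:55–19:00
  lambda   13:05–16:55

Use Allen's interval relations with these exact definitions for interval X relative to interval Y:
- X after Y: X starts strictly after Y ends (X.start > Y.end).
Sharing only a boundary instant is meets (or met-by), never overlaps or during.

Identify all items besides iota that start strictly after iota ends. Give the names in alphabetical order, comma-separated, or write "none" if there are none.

Target iota = [14:50, 19:30].
beta [07:40, 16:00] → overlaps → no.
epsilon [13:55, 19:00] → overlaps → no.
eta [18:50, 20:35] → overlapped-by → no.
gamma [10:20, 13:45] → before → no.
kappa [12:55, 14:50] → meets → no.
lambda [13:05, 16:55] → overlaps → no.
mu [15:10, 17:35] → during → no.
theta [07:55, 15:25] → overlaps → no.
zeta [20:35, 23:00] → after → yes.
Result: zeta.

zeta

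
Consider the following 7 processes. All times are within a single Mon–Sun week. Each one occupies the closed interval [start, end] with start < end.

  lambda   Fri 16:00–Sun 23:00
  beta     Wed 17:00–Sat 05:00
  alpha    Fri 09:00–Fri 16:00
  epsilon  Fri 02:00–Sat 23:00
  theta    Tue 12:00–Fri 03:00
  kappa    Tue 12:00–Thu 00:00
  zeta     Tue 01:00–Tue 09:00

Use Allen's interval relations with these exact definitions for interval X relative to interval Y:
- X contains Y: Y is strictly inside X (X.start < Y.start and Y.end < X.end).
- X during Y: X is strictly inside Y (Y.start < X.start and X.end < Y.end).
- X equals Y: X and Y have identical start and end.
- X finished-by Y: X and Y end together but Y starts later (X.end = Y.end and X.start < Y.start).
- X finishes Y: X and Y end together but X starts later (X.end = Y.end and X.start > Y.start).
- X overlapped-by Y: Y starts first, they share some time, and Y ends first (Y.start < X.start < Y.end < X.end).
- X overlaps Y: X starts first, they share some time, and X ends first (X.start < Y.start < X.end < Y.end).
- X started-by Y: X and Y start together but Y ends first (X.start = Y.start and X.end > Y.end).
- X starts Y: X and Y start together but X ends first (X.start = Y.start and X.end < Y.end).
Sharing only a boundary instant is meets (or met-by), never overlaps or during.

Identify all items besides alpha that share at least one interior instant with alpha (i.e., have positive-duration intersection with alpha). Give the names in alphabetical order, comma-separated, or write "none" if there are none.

Target alpha = [Fri 09:00, Fri 16:00].
beta [Wed 17:00, Sat 05:00] → contains → yes.
epsilon [Fri 02:00, Sat 23:00] → contains → yes.
kappa [Tue 12:00, Thu 00:00] → before → no.
lambda [Fri 16:00, Sun 23:00] → met-by → no.
theta [Tue 12:00, Fri 03:00] → before → no.
zeta [Tue 01:00, Tue 09:00] → before → no.
Result: beta, epsilon.

beta, epsilon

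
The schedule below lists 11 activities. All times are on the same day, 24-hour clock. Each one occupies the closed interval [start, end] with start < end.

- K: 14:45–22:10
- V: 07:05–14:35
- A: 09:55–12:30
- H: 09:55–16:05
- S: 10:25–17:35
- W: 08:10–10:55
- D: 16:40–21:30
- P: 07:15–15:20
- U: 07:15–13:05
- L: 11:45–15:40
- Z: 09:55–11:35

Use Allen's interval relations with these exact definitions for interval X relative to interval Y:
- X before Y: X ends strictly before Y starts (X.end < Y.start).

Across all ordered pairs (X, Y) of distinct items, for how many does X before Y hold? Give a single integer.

15

Checking all 110 ordered pairs for relation 'before'; matching pairs in alphabetical order:
(A, D): A before D ✓
(A, K): A before K ✓
(H, D): H before D ✓
(L, D): L before D ✓
(P, D): P before D ✓
(U, D): U before D ✓
(U, K): U before K ✓
(V, D): V before D ✓
(V, K): V before K ✓
(W, D): W before D ✓
(W, K): W before K ✓
(W, L): W before L ✓
(Z, D): Z before D ✓
(Z, K): Z before K ✓
(Z, L): Z before L ✓
Count: 15.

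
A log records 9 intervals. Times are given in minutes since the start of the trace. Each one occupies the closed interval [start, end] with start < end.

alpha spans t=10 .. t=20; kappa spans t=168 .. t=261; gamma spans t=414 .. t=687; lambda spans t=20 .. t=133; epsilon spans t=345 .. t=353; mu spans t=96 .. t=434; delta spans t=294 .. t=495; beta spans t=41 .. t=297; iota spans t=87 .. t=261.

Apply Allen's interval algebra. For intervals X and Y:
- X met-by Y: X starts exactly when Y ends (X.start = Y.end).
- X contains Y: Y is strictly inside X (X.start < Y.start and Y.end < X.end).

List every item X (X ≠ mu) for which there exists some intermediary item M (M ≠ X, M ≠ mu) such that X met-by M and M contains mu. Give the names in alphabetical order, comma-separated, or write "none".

none

Target mu = [t=96, t=434].
Intermediaries M with M contains mu: none.
Union: none.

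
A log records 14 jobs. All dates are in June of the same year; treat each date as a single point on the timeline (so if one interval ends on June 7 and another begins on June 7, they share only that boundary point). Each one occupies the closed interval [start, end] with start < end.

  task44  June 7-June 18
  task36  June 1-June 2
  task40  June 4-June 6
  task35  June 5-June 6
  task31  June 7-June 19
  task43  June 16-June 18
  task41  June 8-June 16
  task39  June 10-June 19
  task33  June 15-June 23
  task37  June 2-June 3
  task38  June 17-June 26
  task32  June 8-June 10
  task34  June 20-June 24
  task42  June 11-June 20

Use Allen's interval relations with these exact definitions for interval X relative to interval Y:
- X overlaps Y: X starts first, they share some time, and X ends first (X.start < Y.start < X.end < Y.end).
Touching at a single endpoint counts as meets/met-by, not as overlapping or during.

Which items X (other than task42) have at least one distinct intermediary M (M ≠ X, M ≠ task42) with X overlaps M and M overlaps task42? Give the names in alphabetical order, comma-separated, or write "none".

task41, task44

Target task42 = [June 11, June 20].
Intermediaries M with M overlaps task42: task31, task39, task41, task44.
Via task31 — items with X overlaps task31: none.
Via task39 — items with X overlaps task39: task41, task44.
Via task41 — items with X overlaps task41: none.
Via task44 — items with X overlaps task44: none.
Union: task41, task44.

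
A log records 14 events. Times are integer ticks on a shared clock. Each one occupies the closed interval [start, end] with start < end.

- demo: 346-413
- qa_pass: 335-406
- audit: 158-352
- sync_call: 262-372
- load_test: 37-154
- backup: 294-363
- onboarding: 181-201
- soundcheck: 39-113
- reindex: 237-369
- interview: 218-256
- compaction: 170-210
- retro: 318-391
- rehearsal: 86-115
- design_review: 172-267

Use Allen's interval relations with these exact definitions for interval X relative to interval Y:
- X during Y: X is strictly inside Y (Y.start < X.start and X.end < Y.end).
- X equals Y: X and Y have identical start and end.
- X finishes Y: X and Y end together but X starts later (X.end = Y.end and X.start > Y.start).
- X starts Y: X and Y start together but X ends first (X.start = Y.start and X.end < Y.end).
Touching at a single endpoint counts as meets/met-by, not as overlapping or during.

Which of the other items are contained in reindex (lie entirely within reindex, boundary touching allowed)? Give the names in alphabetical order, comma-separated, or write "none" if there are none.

Target reindex = [237, 369].
audit [158, 352] → overlaps → no.
backup [294, 363] → during → yes.
compaction [170, 210] → before → no.
demo [346, 413] → overlapped-by → no.
design_review [172, 267] → overlaps → no.
interview [218, 256] → overlaps → no.
load_test [37, 154] → before → no.
onboarding [181, 201] → before → no.
qa_pass [335, 406] → overlapped-by → no.
rehearsal [86, 115] → before → no.
retro [318, 391] → overlapped-by → no.
soundcheck [39, 113] → before → no.
sync_call [262, 372] → overlapped-by → no.
Result: backup.

backup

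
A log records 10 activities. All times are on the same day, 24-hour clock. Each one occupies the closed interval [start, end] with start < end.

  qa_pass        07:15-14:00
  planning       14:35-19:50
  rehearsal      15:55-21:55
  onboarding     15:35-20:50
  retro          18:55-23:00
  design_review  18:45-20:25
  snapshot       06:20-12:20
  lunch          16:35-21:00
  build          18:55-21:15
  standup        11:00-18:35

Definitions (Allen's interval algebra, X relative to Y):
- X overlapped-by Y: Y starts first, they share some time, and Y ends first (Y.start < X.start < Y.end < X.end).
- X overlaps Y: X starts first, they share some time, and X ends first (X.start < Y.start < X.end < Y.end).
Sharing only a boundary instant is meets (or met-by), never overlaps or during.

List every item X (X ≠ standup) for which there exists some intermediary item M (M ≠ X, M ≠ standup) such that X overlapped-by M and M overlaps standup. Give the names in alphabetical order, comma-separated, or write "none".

Target standup = [11:00, 18:35].
Intermediaries M with M overlaps standup: qa_pass, snapshot.
Via qa_pass — items with X overlapped-by qa_pass: none.
Via snapshot — items with X overlapped-by snapshot: qa_pass.
Union: qa_pass.

qa_pass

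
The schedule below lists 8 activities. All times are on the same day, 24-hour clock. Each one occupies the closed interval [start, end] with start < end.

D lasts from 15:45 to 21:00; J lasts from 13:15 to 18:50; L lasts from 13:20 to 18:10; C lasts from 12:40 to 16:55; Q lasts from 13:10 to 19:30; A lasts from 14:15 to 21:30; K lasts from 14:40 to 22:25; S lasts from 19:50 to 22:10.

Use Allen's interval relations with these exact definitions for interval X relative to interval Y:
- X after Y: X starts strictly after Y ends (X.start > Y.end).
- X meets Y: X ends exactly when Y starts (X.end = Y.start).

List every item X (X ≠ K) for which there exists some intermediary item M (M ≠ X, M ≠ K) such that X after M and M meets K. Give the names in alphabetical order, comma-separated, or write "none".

Target K = [14:40, 22:25].
Intermediaries M with M meets K: none.
Union: none.

none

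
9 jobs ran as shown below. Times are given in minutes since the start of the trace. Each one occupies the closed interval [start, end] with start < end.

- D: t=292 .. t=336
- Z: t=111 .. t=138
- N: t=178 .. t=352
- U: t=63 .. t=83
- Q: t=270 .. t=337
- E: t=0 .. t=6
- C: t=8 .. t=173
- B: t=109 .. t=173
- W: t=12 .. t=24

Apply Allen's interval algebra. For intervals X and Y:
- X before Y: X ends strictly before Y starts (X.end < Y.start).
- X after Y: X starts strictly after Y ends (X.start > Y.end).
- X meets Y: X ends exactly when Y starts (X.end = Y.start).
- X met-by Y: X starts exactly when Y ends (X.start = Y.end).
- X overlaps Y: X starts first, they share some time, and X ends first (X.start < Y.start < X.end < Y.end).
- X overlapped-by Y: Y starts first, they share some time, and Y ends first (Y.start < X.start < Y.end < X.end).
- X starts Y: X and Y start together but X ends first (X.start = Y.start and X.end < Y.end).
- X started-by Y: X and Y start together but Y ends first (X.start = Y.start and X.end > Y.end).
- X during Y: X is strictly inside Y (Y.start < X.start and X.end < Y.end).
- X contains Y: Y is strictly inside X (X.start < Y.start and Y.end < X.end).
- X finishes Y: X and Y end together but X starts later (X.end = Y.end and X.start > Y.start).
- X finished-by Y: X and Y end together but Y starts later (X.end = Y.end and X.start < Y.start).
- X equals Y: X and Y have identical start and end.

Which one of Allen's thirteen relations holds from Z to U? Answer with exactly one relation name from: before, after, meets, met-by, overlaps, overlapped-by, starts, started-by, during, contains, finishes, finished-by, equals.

after

Z = [t=111, t=138]; U = [t=63, t=83].
Compare endpoints: Z.start > U.start, Z.start > U.end, Z.end > U.start, Z.end > U.end.
That pattern is 'after'.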